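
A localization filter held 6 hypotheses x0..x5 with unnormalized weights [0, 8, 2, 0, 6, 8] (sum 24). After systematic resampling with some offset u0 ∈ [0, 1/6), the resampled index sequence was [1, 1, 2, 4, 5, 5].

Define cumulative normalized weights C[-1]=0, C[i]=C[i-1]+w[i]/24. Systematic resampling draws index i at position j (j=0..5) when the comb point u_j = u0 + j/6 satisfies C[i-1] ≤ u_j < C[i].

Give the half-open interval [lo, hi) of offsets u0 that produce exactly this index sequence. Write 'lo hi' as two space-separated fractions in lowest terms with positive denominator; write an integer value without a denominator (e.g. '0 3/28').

0 1/12

C = [0, 1/3, 5/12, 5/12, 2/3, 1]
j=0 picked index 1: u0 ∈ [0, 1/3)
j=1 picked index 1: u0 ∈ [-1/6, 1/6)
j=2 picked index 2: u0 ∈ [0, 1/12)
j=3 picked index 4: u0 ∈ [-1/12, 1/6)
j=4 picked index 5: u0 ∈ [0, 1/3)
j=5 picked index 5: u0 ∈ [-1/6, 1/6)
intersection: [0, 1/12)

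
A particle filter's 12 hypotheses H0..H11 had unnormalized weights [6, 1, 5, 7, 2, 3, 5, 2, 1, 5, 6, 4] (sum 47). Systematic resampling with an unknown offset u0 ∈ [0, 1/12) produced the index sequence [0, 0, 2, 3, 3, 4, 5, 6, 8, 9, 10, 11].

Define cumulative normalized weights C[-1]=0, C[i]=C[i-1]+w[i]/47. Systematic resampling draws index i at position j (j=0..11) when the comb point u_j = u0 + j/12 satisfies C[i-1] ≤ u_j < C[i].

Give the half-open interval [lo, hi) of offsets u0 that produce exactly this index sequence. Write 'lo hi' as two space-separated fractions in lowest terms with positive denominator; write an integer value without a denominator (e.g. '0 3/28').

C = [6/47, 7/47, 12/47, 19/47, 21/47, 24/47, 29/47, 31/47, 32/47, 37/47, 43/47, 1]
j=0 picked index 0: u0 ∈ [0, 6/47)
j=1 picked index 0: u0 ∈ [-1/12, 25/564)
j=2 picked index 2: u0 ∈ [-5/282, 25/282)
j=3 picked index 3: u0 ∈ [1/188, 29/188)
j=4 picked index 3: u0 ∈ [-11/141, 10/141)
j=5 picked index 4: u0 ∈ [-7/564, 17/564)
j=6 picked index 5: u0 ∈ [-5/94, 1/94)
j=7 picked index 6: u0 ∈ [-41/564, 19/564)
j=8 picked index 8: u0 ∈ [-1/141, 2/141)
j=9 picked index 9: u0 ∈ [-13/188, 7/188)
j=10 picked index 10: u0 ∈ [-13/282, 23/282)
j=11 picked index 11: u0 ∈ [-1/564, 1/12)
intersection: [1/188, 1/94)

1/188 1/94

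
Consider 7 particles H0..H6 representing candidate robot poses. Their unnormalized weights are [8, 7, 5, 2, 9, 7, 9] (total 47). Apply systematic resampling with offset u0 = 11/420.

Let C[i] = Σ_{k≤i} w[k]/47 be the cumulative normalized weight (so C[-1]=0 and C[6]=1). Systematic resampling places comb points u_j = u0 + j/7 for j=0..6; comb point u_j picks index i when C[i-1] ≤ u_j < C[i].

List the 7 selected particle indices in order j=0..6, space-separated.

0 0 1 3 4 5 6

C = [8/47, 15/47, 20/47, 22/47, 31/47, 38/47, 1]
j=0: u_0=11/420 ∈ [0, 8/47) → index 0
j=1: u_1=71/420 ∈ [0, 8/47) → index 0
j=2: u_2=131/420 ∈ [8/47, 15/47) → index 1
j=3: u_3=191/420 ∈ [20/47, 22/47) → index 3
j=4: u_4=251/420 ∈ [22/47, 31/47) → index 4
j=5: u_5=311/420 ∈ [31/47, 38/47) → index 5
j=6: u_6=53/60 ∈ [38/47, 1) → index 6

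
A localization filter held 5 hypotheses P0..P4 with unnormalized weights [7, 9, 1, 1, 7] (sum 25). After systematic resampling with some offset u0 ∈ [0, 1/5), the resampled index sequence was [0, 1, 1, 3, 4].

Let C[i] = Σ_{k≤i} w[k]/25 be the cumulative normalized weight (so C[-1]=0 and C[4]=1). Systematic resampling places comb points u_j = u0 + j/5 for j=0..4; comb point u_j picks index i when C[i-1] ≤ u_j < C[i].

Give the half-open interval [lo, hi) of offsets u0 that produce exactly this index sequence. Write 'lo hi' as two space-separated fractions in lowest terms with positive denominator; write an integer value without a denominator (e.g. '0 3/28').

C = [7/25, 16/25, 17/25, 18/25, 1]
j=0 picked index 0: u0 ∈ [0, 7/25)
j=1 picked index 1: u0 ∈ [2/25, 11/25)
j=2 picked index 1: u0 ∈ [-3/25, 6/25)
j=3 picked index 3: u0 ∈ [2/25, 3/25)
j=4 picked index 4: u0 ∈ [-2/25, 1/5)
intersection: [2/25, 3/25)

2/25 3/25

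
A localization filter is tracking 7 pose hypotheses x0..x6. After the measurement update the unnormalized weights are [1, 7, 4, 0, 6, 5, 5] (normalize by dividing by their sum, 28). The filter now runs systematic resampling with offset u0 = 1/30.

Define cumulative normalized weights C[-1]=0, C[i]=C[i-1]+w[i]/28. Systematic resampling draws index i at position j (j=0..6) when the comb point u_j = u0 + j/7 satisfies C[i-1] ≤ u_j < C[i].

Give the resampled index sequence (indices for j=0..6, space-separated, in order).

0 1 2 4 4 5 6

C = [1/28, 2/7, 3/7, 3/7, 9/14, 23/28, 1]
j=0: u_0=1/30 ∈ [0, 1/28) → index 0
j=1: u_1=37/210 ∈ [1/28, 2/7) → index 1
j=2: u_2=67/210 ∈ [2/7, 3/7) → index 2
j=3: u_3=97/210 ∈ [3/7, 9/14) → index 4
j=4: u_4=127/210 ∈ [3/7, 9/14) → index 4
j=5: u_5=157/210 ∈ [9/14, 23/28) → index 5
j=6: u_6=187/210 ∈ [23/28, 1) → index 6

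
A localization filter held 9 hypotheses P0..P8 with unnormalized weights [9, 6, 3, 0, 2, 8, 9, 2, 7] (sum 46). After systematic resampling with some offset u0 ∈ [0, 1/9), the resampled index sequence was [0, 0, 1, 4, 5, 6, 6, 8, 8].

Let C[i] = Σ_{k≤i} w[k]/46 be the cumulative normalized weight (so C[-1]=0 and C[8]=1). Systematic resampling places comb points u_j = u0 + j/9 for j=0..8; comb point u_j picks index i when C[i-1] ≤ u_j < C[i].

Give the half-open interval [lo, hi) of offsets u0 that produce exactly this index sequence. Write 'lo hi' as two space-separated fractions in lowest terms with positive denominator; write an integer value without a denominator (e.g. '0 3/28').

C = [9/46, 15/46, 9/23, 9/23, 10/23, 14/23, 37/46, 39/46, 1]
j=0 picked index 0: u0 ∈ [0, 9/46)
j=1 picked index 0: u0 ∈ [-1/9, 35/414)
j=2 picked index 1: u0 ∈ [-11/414, 43/414)
j=3 picked index 4: u0 ∈ [4/69, 7/69)
j=4 picked index 5: u0 ∈ [-2/207, 34/207)
j=5 picked index 6: u0 ∈ [11/207, 103/414)
j=6 picked index 6: u0 ∈ [-4/69, 19/138)
j=7 picked index 8: u0 ∈ [29/414, 2/9)
j=8 picked index 8: u0 ∈ [-17/414, 1/9)
intersection: [29/414, 35/414)

29/414 35/414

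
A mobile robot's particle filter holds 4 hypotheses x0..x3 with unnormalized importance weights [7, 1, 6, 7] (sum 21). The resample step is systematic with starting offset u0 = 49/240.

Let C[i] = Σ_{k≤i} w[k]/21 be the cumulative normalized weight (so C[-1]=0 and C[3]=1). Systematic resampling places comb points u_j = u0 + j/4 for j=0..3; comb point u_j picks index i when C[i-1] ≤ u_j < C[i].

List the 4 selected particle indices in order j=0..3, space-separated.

C = [1/3, 8/21, 2/3, 1]
j=0: u_0=49/240 ∈ [0, 1/3) → index 0
j=1: u_1=109/240 ∈ [8/21, 2/3) → index 2
j=2: u_2=169/240 ∈ [2/3, 1) → index 3
j=3: u_3=229/240 ∈ [2/3, 1) → index 3

0 2 3 3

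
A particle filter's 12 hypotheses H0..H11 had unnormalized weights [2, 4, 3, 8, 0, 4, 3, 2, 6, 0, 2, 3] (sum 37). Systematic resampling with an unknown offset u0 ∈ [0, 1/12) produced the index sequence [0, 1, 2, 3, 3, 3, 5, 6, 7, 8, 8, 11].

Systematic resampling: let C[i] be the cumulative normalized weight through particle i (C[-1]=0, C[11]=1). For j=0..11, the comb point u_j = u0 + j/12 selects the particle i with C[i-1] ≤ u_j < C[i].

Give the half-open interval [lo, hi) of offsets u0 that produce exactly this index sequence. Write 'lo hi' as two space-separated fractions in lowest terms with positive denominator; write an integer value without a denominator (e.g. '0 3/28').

C = [2/37, 6/37, 9/37, 17/37, 17/37, 21/37, 24/37, 26/37, 32/37, 32/37, 34/37, 1]
j=0 picked index 0: u0 ∈ [0, 2/37)
j=1 picked index 1: u0 ∈ [-13/444, 35/444)
j=2 picked index 2: u0 ∈ [-1/222, 17/222)
j=3 picked index 3: u0 ∈ [-1/148, 31/148)
j=4 picked index 3: u0 ∈ [-10/111, 14/111)
j=5 picked index 3: u0 ∈ [-77/444, 19/444)
j=6 picked index 5: u0 ∈ [-3/74, 5/74)
j=7 picked index 6: u0 ∈ [-7/444, 29/444)
j=8 picked index 7: u0 ∈ [-2/111, 4/111)
j=9 picked index 8: u0 ∈ [-7/148, 17/148)
j=10 picked index 8: u0 ∈ [-29/222, 7/222)
j=11 picked index 11: u0 ∈ [1/444, 1/12)
intersection: [1/444, 7/222)

1/444 7/222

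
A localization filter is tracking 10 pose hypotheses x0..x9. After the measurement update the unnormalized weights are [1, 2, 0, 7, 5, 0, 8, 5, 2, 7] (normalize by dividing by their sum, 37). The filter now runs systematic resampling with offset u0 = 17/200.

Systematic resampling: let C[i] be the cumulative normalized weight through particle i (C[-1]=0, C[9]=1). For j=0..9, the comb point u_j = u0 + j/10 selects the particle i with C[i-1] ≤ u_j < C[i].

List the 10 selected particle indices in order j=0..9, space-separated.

3 3 4 4 6 6 7 8 9 9

C = [1/37, 3/37, 3/37, 10/37, 15/37, 15/37, 23/37, 28/37, 30/37, 1]
j=0: u_0=17/200 ∈ [3/37, 10/37) → index 3
j=1: u_1=37/200 ∈ [3/37, 10/37) → index 3
j=2: u_2=57/200 ∈ [10/37, 15/37) → index 4
j=3: u_3=77/200 ∈ [10/37, 15/37) → index 4
j=4: u_4=97/200 ∈ [15/37, 23/37) → index 6
j=5: u_5=117/200 ∈ [15/37, 23/37) → index 6
j=6: u_6=137/200 ∈ [23/37, 28/37) → index 7
j=7: u_7=157/200 ∈ [28/37, 30/37) → index 8
j=8: u_8=177/200 ∈ [30/37, 1) → index 9
j=9: u_9=197/200 ∈ [30/37, 1) → index 9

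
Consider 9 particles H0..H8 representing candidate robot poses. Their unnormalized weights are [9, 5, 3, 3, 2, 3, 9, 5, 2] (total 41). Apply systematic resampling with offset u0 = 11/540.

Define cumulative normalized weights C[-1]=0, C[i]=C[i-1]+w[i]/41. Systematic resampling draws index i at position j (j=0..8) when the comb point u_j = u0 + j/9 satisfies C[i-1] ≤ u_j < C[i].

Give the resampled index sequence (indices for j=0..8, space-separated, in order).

C = [9/41, 14/41, 17/41, 20/41, 22/41, 25/41, 34/41, 39/41, 1]
j=0: u_0=11/540 ∈ [0, 9/41) → index 0
j=1: u_1=71/540 ∈ [0, 9/41) → index 0
j=2: u_2=131/540 ∈ [9/41, 14/41) → index 1
j=3: u_3=191/540 ∈ [14/41, 17/41) → index 2
j=4: u_4=251/540 ∈ [17/41, 20/41) → index 3
j=5: u_5=311/540 ∈ [22/41, 25/41) → index 5
j=6: u_6=371/540 ∈ [25/41, 34/41) → index 6
j=7: u_7=431/540 ∈ [25/41, 34/41) → index 6
j=8: u_8=491/540 ∈ [34/41, 39/41) → index 7

0 0 1 2 3 5 6 6 7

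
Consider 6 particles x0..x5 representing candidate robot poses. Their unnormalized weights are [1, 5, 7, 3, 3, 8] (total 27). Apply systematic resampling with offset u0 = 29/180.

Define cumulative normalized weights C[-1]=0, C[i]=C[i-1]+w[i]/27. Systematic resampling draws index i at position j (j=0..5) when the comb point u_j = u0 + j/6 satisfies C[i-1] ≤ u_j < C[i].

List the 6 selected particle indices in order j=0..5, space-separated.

1 2 3 4 5 5

C = [1/27, 2/9, 13/27, 16/27, 19/27, 1]
j=0: u_0=29/180 ∈ [1/27, 2/9) → index 1
j=1: u_1=59/180 ∈ [2/9, 13/27) → index 2
j=2: u_2=89/180 ∈ [13/27, 16/27) → index 3
j=3: u_3=119/180 ∈ [16/27, 19/27) → index 4
j=4: u_4=149/180 ∈ [19/27, 1) → index 5
j=5: u_5=179/180 ∈ [19/27, 1) → index 5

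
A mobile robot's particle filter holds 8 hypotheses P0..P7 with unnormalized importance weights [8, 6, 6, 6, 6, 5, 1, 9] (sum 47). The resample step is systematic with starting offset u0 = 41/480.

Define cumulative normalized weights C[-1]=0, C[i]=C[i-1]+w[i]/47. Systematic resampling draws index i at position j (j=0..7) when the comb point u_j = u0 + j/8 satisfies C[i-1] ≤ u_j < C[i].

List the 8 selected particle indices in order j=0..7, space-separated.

0 1 2 3 4 5 7 7

C = [8/47, 14/47, 20/47, 26/47, 32/47, 37/47, 38/47, 1]
j=0: u_0=41/480 ∈ [0, 8/47) → index 0
j=1: u_1=101/480 ∈ [8/47, 14/47) → index 1
j=2: u_2=161/480 ∈ [14/47, 20/47) → index 2
j=3: u_3=221/480 ∈ [20/47, 26/47) → index 3
j=4: u_4=281/480 ∈ [26/47, 32/47) → index 4
j=5: u_5=341/480 ∈ [32/47, 37/47) → index 5
j=6: u_6=401/480 ∈ [38/47, 1) → index 7
j=7: u_7=461/480 ∈ [38/47, 1) → index 7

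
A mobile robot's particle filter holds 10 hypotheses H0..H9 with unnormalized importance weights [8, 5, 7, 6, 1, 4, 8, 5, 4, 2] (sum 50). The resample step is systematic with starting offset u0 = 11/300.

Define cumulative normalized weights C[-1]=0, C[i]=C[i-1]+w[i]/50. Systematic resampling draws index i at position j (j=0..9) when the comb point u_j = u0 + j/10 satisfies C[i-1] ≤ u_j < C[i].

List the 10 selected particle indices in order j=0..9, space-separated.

C = [4/25, 13/50, 2/5, 13/25, 27/50, 31/50, 39/50, 22/25, 24/25, 1]
j=0: u_0=11/300 ∈ [0, 4/25) → index 0
j=1: u_1=41/300 ∈ [0, 4/25) → index 0
j=2: u_2=71/300 ∈ [4/25, 13/50) → index 1
j=3: u_3=101/300 ∈ [13/50, 2/5) → index 2
j=4: u_4=131/300 ∈ [2/5, 13/25) → index 3
j=5: u_5=161/300 ∈ [13/25, 27/50) → index 4
j=6: u_6=191/300 ∈ [31/50, 39/50) → index 6
j=7: u_7=221/300 ∈ [31/50, 39/50) → index 6
j=8: u_8=251/300 ∈ [39/50, 22/25) → index 7
j=9: u_9=281/300 ∈ [22/25, 24/25) → index 8

0 0 1 2 3 4 6 6 7 8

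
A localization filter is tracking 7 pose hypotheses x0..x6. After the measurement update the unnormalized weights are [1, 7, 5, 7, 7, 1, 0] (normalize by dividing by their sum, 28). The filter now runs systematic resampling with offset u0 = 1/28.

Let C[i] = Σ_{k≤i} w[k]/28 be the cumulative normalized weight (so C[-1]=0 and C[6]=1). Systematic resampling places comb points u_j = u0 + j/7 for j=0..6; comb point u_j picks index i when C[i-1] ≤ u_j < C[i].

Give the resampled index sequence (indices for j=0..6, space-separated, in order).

1 1 2 3 3 4 4

C = [1/28, 2/7, 13/28, 5/7, 27/28, 1, 1]
j=0: u_0=1/28 ∈ [1/28, 2/7) → index 1
j=1: u_1=5/28 ∈ [1/28, 2/7) → index 1
j=2: u_2=9/28 ∈ [2/7, 13/28) → index 2
j=3: u_3=13/28 ∈ [13/28, 5/7) → index 3
j=4: u_4=17/28 ∈ [13/28, 5/7) → index 3
j=5: u_5=3/4 ∈ [5/7, 27/28) → index 4
j=6: u_6=25/28 ∈ [5/7, 27/28) → index 4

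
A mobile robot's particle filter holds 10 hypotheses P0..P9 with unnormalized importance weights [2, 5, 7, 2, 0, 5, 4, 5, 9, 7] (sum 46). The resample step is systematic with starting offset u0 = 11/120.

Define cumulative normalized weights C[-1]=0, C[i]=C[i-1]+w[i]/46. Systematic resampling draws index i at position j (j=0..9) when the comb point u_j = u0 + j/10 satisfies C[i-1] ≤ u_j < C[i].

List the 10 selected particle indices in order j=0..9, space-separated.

1 2 2 5 6 7 8 8 9 9

C = [1/23, 7/46, 7/23, 8/23, 8/23, 21/46, 25/46, 15/23, 39/46, 1]
j=0: u_0=11/120 ∈ [1/23, 7/46) → index 1
j=1: u_1=23/120 ∈ [7/46, 7/23) → index 2
j=2: u_2=7/24 ∈ [7/46, 7/23) → index 2
j=3: u_3=47/120 ∈ [8/23, 21/46) → index 5
j=4: u_4=59/120 ∈ [21/46, 25/46) → index 6
j=5: u_5=71/120 ∈ [25/46, 15/23) → index 7
j=6: u_6=83/120 ∈ [15/23, 39/46) → index 8
j=7: u_7=19/24 ∈ [15/23, 39/46) → index 8
j=8: u_8=107/120 ∈ [39/46, 1) → index 9
j=9: u_9=119/120 ∈ [39/46, 1) → index 9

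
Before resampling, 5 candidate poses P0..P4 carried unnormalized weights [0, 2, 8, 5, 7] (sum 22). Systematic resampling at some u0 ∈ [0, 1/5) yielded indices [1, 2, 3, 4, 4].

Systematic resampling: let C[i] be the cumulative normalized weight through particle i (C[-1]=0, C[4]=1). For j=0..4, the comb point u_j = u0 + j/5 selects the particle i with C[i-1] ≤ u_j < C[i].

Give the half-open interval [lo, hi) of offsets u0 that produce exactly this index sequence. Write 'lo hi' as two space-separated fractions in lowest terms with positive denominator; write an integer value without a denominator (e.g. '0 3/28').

C = [0, 1/11, 5/11, 15/22, 1]
j=0 picked index 1: u0 ∈ [0, 1/11)
j=1 picked index 2: u0 ∈ [-6/55, 14/55)
j=2 picked index 3: u0 ∈ [3/55, 31/110)
j=3 picked index 4: u0 ∈ [9/110, 2/5)
j=4 picked index 4: u0 ∈ [-13/110, 1/5)
intersection: [9/110, 1/11)

9/110 1/11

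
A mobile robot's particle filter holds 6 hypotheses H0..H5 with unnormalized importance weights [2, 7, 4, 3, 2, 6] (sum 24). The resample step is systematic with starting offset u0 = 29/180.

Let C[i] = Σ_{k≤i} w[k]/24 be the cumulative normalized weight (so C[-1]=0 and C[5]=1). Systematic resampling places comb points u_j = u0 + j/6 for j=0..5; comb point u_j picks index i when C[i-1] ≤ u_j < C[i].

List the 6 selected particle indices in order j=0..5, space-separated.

1 1 2 3 5 5

C = [1/12, 3/8, 13/24, 2/3, 3/4, 1]
j=0: u_0=29/180 ∈ [1/12, 3/8) → index 1
j=1: u_1=59/180 ∈ [1/12, 3/8) → index 1
j=2: u_2=89/180 ∈ [3/8, 13/24) → index 2
j=3: u_3=119/180 ∈ [13/24, 2/3) → index 3
j=4: u_4=149/180 ∈ [3/4, 1) → index 5
j=5: u_5=179/180 ∈ [3/4, 1) → index 5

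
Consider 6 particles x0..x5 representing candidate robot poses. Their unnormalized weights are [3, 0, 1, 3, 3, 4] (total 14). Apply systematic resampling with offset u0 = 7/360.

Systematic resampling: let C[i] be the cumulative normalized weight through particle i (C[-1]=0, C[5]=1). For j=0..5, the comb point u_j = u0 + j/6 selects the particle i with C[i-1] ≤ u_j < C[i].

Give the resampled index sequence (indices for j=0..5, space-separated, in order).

0 0 3 4 4 5

C = [3/14, 3/14, 2/7, 1/2, 5/7, 1]
j=0: u_0=7/360 ∈ [0, 3/14) → index 0
j=1: u_1=67/360 ∈ [0, 3/14) → index 0
j=2: u_2=127/360 ∈ [2/7, 1/2) → index 3
j=3: u_3=187/360 ∈ [1/2, 5/7) → index 4
j=4: u_4=247/360 ∈ [1/2, 5/7) → index 4
j=5: u_5=307/360 ∈ [5/7, 1) → index 5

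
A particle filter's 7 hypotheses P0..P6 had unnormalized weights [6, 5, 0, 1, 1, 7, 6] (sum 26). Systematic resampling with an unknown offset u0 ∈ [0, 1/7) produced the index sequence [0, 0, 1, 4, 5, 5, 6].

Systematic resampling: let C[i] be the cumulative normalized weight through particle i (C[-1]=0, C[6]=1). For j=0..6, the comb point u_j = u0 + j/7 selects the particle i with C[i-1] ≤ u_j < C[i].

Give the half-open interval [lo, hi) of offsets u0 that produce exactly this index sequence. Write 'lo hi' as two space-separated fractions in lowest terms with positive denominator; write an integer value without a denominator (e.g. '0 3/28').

3/91 5/91

C = [3/13, 11/26, 11/26, 6/13, 1/2, 10/13, 1]
j=0 picked index 0: u0 ∈ [0, 3/13)
j=1 picked index 0: u0 ∈ [-1/7, 8/91)
j=2 picked index 1: u0 ∈ [-5/91, 25/182)
j=3 picked index 4: u0 ∈ [3/91, 1/14)
j=4 picked index 5: u0 ∈ [-1/14, 18/91)
j=5 picked index 5: u0 ∈ [-3/14, 5/91)
j=6 picked index 6: u0 ∈ [-8/91, 1/7)
intersection: [3/91, 5/91)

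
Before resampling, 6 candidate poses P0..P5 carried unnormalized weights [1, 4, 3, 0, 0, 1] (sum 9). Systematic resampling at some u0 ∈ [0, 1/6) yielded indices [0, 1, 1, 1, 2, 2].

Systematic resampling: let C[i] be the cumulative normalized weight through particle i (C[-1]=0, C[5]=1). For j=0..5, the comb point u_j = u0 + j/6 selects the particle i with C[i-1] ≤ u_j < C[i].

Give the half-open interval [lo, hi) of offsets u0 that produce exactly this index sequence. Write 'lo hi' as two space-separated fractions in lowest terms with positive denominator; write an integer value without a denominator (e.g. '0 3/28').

C = [1/9, 5/9, 8/9, 8/9, 8/9, 1]
j=0 picked index 0: u0 ∈ [0, 1/9)
j=1 picked index 1: u0 ∈ [-1/18, 7/18)
j=2 picked index 1: u0 ∈ [-2/9, 2/9)
j=3 picked index 1: u0 ∈ [-7/18, 1/18)
j=4 picked index 2: u0 ∈ [-1/9, 2/9)
j=5 picked index 2: u0 ∈ [-5/18, 1/18)
intersection: [0, 1/18)

0 1/18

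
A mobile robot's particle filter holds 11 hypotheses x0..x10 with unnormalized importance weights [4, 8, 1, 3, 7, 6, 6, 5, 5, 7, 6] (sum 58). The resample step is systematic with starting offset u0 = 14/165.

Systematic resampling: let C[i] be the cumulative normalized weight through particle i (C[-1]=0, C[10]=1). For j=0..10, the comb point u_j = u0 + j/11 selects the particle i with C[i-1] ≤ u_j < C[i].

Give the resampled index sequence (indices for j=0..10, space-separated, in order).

C = [2/29, 6/29, 13/58, 8/29, 23/58, 1/2, 35/58, 20/29, 45/58, 26/29, 1]
j=0: u_0=14/165 ∈ [2/29, 6/29) → index 1
j=1: u_1=29/165 ∈ [2/29, 6/29) → index 1
j=2: u_2=4/15 ∈ [13/58, 8/29) → index 3
j=3: u_3=59/165 ∈ [8/29, 23/58) → index 4
j=4: u_4=74/165 ∈ [23/58, 1/2) → index 5
j=5: u_5=89/165 ∈ [1/2, 35/58) → index 6
j=6: u_6=104/165 ∈ [35/58, 20/29) → index 7
j=7: u_7=119/165 ∈ [20/29, 45/58) → index 8
j=8: u_8=134/165 ∈ [45/58, 26/29) → index 9
j=9: u_9=149/165 ∈ [26/29, 1) → index 10
j=10: u_10=164/165 ∈ [26/29, 1) → index 10

1 1 3 4 5 6 7 8 9 10 10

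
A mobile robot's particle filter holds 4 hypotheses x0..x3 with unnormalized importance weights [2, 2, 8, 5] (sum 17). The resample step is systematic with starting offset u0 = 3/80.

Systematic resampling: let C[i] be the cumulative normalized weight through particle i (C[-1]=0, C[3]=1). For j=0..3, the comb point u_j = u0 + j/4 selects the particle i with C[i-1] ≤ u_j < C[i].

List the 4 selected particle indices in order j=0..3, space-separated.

0 2 2 3

C = [2/17, 4/17, 12/17, 1]
j=0: u_0=3/80 ∈ [0, 2/17) → index 0
j=1: u_1=23/80 ∈ [4/17, 12/17) → index 2
j=2: u_2=43/80 ∈ [4/17, 12/17) → index 2
j=3: u_3=63/80 ∈ [12/17, 1) → index 3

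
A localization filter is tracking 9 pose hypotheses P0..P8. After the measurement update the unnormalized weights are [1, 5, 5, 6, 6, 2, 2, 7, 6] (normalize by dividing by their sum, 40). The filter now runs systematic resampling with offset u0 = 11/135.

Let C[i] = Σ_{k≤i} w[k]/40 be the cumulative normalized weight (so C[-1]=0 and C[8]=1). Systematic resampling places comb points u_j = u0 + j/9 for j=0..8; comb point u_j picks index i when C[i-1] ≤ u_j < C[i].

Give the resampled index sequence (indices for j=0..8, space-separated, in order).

1 2 3 3 4 6 7 8 8

C = [1/40, 3/20, 11/40, 17/40, 23/40, 5/8, 27/40, 17/20, 1]
j=0: u_0=11/135 ∈ [1/40, 3/20) → index 1
j=1: u_1=26/135 ∈ [3/20, 11/40) → index 2
j=2: u_2=41/135 ∈ [11/40, 17/40) → index 3
j=3: u_3=56/135 ∈ [11/40, 17/40) → index 3
j=4: u_4=71/135 ∈ [17/40, 23/40) → index 4
j=5: u_5=86/135 ∈ [5/8, 27/40) → index 6
j=6: u_6=101/135 ∈ [27/40, 17/20) → index 7
j=7: u_7=116/135 ∈ [17/20, 1) → index 8
j=8: u_8=131/135 ∈ [17/20, 1) → index 8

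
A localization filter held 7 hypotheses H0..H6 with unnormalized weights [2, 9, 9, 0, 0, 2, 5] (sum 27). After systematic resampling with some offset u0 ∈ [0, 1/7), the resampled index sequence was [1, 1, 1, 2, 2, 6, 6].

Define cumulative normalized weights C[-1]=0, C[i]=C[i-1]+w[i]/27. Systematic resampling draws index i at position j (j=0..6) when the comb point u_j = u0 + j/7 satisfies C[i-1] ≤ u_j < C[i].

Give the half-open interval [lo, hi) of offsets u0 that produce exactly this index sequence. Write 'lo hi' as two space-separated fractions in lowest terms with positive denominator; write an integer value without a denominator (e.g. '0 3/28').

C = [2/27, 11/27, 20/27, 20/27, 20/27, 22/27, 1]
j=0 picked index 1: u0 ∈ [2/27, 11/27)
j=1 picked index 1: u0 ∈ [-13/189, 50/189)
j=2 picked index 1: u0 ∈ [-40/189, 23/189)
j=3 picked index 2: u0 ∈ [-4/189, 59/189)
j=4 picked index 2: u0 ∈ [-31/189, 32/189)
j=5 picked index 6: u0 ∈ [19/189, 2/7)
j=6 picked index 6: u0 ∈ [-8/189, 1/7)
intersection: [19/189, 23/189)

19/189 23/189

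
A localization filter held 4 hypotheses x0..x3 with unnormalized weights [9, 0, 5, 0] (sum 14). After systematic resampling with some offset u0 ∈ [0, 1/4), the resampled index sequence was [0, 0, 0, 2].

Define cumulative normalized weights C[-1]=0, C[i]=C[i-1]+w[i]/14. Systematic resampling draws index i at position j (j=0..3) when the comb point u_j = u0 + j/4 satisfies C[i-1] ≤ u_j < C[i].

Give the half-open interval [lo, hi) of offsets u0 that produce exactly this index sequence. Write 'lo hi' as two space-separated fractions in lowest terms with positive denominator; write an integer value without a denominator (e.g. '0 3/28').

C = [9/14, 9/14, 1, 1]
j=0 picked index 0: u0 ∈ [0, 9/14)
j=1 picked index 0: u0 ∈ [-1/4, 11/28)
j=2 picked index 0: u0 ∈ [-1/2, 1/7)
j=3 picked index 2: u0 ∈ [-3/28, 1/4)
intersection: [0, 1/7)

0 1/7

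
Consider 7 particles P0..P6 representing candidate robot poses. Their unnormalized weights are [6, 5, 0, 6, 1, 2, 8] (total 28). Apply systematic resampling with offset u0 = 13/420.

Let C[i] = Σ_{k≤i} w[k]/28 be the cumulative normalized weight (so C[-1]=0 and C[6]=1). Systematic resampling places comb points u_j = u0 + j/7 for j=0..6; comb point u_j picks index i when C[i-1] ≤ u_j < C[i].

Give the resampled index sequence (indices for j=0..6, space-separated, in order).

0 0 1 3 3 6 6

C = [3/14, 11/28, 11/28, 17/28, 9/14, 5/7, 1]
j=0: u_0=13/420 ∈ [0, 3/14) → index 0
j=1: u_1=73/420 ∈ [0, 3/14) → index 0
j=2: u_2=19/60 ∈ [3/14, 11/28) → index 1
j=3: u_3=193/420 ∈ [11/28, 17/28) → index 3
j=4: u_4=253/420 ∈ [11/28, 17/28) → index 3
j=5: u_5=313/420 ∈ [5/7, 1) → index 6
j=6: u_6=373/420 ∈ [5/7, 1) → index 6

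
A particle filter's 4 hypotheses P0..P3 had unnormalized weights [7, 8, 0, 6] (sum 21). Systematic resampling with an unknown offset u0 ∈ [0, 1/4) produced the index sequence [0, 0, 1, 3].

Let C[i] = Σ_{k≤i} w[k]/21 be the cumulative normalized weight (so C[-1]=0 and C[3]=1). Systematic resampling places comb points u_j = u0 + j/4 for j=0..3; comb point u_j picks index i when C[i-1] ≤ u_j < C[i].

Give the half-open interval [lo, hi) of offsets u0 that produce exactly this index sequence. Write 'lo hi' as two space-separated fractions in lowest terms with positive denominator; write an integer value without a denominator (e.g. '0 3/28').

0 1/12

C = [1/3, 5/7, 5/7, 1]
j=0 picked index 0: u0 ∈ [0, 1/3)
j=1 picked index 0: u0 ∈ [-1/4, 1/12)
j=2 picked index 1: u0 ∈ [-1/6, 3/14)
j=3 picked index 3: u0 ∈ [-1/28, 1/4)
intersection: [0, 1/12)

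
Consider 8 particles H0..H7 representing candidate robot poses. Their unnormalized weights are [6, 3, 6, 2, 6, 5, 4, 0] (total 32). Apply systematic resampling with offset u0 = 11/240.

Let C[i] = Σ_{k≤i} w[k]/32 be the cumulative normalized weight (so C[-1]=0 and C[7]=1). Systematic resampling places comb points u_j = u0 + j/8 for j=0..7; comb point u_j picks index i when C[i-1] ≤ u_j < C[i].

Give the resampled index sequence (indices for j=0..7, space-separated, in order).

0 0 2 2 4 4 5 6

C = [3/16, 9/32, 15/32, 17/32, 23/32, 7/8, 1, 1]
j=0: u_0=11/240 ∈ [0, 3/16) → index 0
j=1: u_1=41/240 ∈ [0, 3/16) → index 0
j=2: u_2=71/240 ∈ [9/32, 15/32) → index 2
j=3: u_3=101/240 ∈ [9/32, 15/32) → index 2
j=4: u_4=131/240 ∈ [17/32, 23/32) → index 4
j=5: u_5=161/240 ∈ [17/32, 23/32) → index 4
j=6: u_6=191/240 ∈ [23/32, 7/8) → index 5
j=7: u_7=221/240 ∈ [7/8, 1) → index 6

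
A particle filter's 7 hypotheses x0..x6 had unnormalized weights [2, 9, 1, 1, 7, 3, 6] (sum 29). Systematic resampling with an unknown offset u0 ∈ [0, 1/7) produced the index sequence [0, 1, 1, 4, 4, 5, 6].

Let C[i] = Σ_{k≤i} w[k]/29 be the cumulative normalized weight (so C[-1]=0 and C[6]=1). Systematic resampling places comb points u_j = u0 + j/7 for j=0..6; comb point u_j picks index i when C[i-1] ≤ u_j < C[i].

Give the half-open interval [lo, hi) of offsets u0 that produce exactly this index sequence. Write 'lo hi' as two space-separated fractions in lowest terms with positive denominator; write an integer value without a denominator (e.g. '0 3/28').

C = [2/29, 11/29, 12/29, 13/29, 20/29, 23/29, 1]
j=0 picked index 0: u0 ∈ [0, 2/29)
j=1 picked index 1: u0 ∈ [-15/203, 48/203)
j=2 picked index 1: u0 ∈ [-44/203, 19/203)
j=3 picked index 4: u0 ∈ [4/203, 53/203)
j=4 picked index 4: u0 ∈ [-25/203, 24/203)
j=5 picked index 5: u0 ∈ [-5/203, 16/203)
j=6 picked index 6: u0 ∈ [-13/203, 1/7)
intersection: [4/203, 2/29)

4/203 2/29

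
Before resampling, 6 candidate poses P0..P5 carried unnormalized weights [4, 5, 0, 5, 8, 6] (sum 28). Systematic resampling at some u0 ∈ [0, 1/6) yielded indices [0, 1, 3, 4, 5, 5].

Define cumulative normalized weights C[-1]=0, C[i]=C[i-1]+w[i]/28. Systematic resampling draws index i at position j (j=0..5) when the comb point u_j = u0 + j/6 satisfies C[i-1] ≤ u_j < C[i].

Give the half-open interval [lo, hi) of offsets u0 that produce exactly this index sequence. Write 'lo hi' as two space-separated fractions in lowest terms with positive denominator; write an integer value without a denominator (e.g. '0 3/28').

C = [1/7, 9/28, 9/28, 1/2, 11/14, 1]
j=0 picked index 0: u0 ∈ [0, 1/7)
j=1 picked index 1: u0 ∈ [-1/42, 13/84)
j=2 picked index 3: u0 ∈ [-1/84, 1/6)
j=3 picked index 4: u0 ∈ [0, 2/7)
j=4 picked index 5: u0 ∈ [5/42, 1/3)
j=5 picked index 5: u0 ∈ [-1/21, 1/6)
intersection: [5/42, 1/7)

5/42 1/7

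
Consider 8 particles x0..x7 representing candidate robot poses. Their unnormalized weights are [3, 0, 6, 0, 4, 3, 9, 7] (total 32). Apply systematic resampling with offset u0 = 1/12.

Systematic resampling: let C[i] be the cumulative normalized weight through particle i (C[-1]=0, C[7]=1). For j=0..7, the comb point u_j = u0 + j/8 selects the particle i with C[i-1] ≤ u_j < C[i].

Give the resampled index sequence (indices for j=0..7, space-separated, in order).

C = [3/32, 3/32, 9/32, 9/32, 13/32, 1/2, 25/32, 1]
j=0: u_0=1/12 ∈ [0, 3/32) → index 0
j=1: u_1=5/24 ∈ [3/32, 9/32) → index 2
j=2: u_2=1/3 ∈ [9/32, 13/32) → index 4
j=3: u_3=11/24 ∈ [13/32, 1/2) → index 5
j=4: u_4=7/12 ∈ [1/2, 25/32) → index 6
j=5: u_5=17/24 ∈ [1/2, 25/32) → index 6
j=6: u_6=5/6 ∈ [25/32, 1) → index 7
j=7: u_7=23/24 ∈ [25/32, 1) → index 7

0 2 4 5 6 6 7 7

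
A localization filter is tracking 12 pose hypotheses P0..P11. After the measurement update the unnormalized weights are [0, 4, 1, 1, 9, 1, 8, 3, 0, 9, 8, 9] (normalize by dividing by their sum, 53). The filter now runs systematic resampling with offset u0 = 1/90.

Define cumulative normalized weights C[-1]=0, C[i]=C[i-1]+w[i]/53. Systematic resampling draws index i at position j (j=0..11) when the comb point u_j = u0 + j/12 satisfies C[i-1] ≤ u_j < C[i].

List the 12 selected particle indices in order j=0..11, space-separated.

1 3 4 4 6 6 9 9 9 10 11 11

C = [0, 4/53, 5/53, 6/53, 15/53, 16/53, 24/53, 27/53, 27/53, 36/53, 44/53, 1]
j=0: u_0=1/90 ∈ [0, 4/53) → index 1
j=1: u_1=17/180 ∈ [5/53, 6/53) → index 3
j=2: u_2=8/45 ∈ [6/53, 15/53) → index 4
j=3: u_3=47/180 ∈ [6/53, 15/53) → index 4
j=4: u_4=31/90 ∈ [16/53, 24/53) → index 6
j=5: u_5=77/180 ∈ [16/53, 24/53) → index 6
j=6: u_6=23/45 ∈ [27/53, 36/53) → index 9
j=7: u_7=107/180 ∈ [27/53, 36/53) → index 9
j=8: u_8=61/90 ∈ [27/53, 36/53) → index 9
j=9: u_9=137/180 ∈ [36/53, 44/53) → index 10
j=10: u_10=38/45 ∈ [44/53, 1) → index 11
j=11: u_11=167/180 ∈ [44/53, 1) → index 11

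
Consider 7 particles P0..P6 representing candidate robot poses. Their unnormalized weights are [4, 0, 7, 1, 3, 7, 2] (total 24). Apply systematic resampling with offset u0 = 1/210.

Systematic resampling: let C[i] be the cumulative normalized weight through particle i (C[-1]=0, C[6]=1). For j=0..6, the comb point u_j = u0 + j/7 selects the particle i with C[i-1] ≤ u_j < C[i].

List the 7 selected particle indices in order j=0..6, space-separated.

C = [1/6, 1/6, 11/24, 1/2, 5/8, 11/12, 1]
j=0: u_0=1/210 ∈ [0, 1/6) → index 0
j=1: u_1=31/210 ∈ [0, 1/6) → index 0
j=2: u_2=61/210 ∈ [1/6, 11/24) → index 2
j=3: u_3=13/30 ∈ [1/6, 11/24) → index 2
j=4: u_4=121/210 ∈ [1/2, 5/8) → index 4
j=5: u_5=151/210 ∈ [5/8, 11/12) → index 5
j=6: u_6=181/210 ∈ [5/8, 11/12) → index 5

0 0 2 2 4 5 5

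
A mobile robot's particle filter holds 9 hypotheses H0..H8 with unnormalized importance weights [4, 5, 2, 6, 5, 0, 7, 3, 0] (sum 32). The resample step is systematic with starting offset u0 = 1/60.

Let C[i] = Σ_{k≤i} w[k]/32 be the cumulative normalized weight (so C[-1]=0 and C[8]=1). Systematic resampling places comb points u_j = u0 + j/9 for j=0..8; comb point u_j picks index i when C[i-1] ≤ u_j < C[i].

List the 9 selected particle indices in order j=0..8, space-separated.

C = [1/8, 9/32, 11/32, 17/32, 11/16, 11/16, 29/32, 1, 1]
j=0: u_0=1/60 ∈ [0, 1/8) → index 0
j=1: u_1=23/180 ∈ [1/8, 9/32) → index 1
j=2: u_2=43/180 ∈ [1/8, 9/32) → index 1
j=3: u_3=7/20 ∈ [11/32, 17/32) → index 3
j=4: u_4=83/180 ∈ [11/32, 17/32) → index 3
j=5: u_5=103/180 ∈ [17/32, 11/16) → index 4
j=6: u_6=41/60 ∈ [17/32, 11/16) → index 4
j=7: u_7=143/180 ∈ [11/16, 29/32) → index 6
j=8: u_8=163/180 ∈ [11/16, 29/32) → index 6

0 1 1 3 3 4 4 6 6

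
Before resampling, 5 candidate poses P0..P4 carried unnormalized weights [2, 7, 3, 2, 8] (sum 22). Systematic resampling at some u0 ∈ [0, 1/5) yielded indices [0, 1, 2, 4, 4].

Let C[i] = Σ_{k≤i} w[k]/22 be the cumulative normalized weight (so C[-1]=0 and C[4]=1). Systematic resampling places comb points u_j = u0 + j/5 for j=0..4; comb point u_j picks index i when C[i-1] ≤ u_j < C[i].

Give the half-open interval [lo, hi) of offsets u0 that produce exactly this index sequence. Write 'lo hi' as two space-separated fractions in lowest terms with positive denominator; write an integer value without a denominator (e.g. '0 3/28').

C = [1/11, 9/22, 6/11, 7/11, 1]
j=0 picked index 0: u0 ∈ [0, 1/11)
j=1 picked index 1: u0 ∈ [-6/55, 23/110)
j=2 picked index 2: u0 ∈ [1/110, 8/55)
j=3 picked index 4: u0 ∈ [2/55, 2/5)
j=4 picked index 4: u0 ∈ [-9/55, 1/5)
intersection: [2/55, 1/11)

2/55 1/11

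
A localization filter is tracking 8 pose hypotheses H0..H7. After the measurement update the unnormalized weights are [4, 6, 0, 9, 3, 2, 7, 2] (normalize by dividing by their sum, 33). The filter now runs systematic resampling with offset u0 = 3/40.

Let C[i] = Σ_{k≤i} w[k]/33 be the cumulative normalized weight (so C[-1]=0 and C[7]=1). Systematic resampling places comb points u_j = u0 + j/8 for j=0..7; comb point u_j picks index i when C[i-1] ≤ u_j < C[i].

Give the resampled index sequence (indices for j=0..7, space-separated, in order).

0 1 3 3 3 5 6 7

C = [4/33, 10/33, 10/33, 19/33, 2/3, 8/11, 31/33, 1]
j=0: u_0=3/40 ∈ [0, 4/33) → index 0
j=1: u_1=1/5 ∈ [4/33, 10/33) → index 1
j=2: u_2=13/40 ∈ [10/33, 19/33) → index 3
j=3: u_3=9/20 ∈ [10/33, 19/33) → index 3
j=4: u_4=23/40 ∈ [10/33, 19/33) → index 3
j=5: u_5=7/10 ∈ [2/3, 8/11) → index 5
j=6: u_6=33/40 ∈ [8/11, 31/33) → index 6
j=7: u_7=19/20 ∈ [31/33, 1) → index 7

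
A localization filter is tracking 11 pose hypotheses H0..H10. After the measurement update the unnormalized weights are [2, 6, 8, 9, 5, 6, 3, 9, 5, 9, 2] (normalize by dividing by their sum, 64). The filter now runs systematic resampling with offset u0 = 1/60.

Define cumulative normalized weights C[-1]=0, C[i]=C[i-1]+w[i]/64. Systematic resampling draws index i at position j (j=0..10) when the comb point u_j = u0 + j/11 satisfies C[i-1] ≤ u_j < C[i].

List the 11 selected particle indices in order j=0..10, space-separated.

C = [1/32, 1/8, 1/4, 25/64, 15/32, 9/16, 39/64, 3/4, 53/64, 31/32, 1]
j=0: u_0=1/60 ∈ [0, 1/32) → index 0
j=1: u_1=71/660 ∈ [1/32, 1/8) → index 1
j=2: u_2=131/660 ∈ [1/8, 1/4) → index 2
j=3: u_3=191/660 ∈ [1/4, 25/64) → index 3
j=4: u_4=251/660 ∈ [1/4, 25/64) → index 3
j=5: u_5=311/660 ∈ [15/32, 9/16) → index 5
j=6: u_6=371/660 ∈ [15/32, 9/16) → index 5
j=7: u_7=431/660 ∈ [39/64, 3/4) → index 7
j=8: u_8=491/660 ∈ [39/64, 3/4) → index 7
j=9: u_9=551/660 ∈ [53/64, 31/32) → index 9
j=10: u_10=611/660 ∈ [53/64, 31/32) → index 9

0 1 2 3 3 5 5 7 7 9 9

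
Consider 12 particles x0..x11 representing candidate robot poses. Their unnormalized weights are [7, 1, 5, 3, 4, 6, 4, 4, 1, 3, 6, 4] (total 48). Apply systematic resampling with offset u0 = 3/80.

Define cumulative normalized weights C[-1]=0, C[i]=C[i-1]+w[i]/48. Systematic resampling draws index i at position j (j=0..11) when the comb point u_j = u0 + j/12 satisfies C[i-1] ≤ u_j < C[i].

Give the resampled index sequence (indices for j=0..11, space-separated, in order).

0 0 2 3 4 5 5 6 7 9 10 11

C = [7/48, 1/6, 13/48, 1/3, 5/12, 13/24, 5/8, 17/24, 35/48, 19/24, 11/12, 1]
j=0: u_0=3/80 ∈ [0, 7/48) → index 0
j=1: u_1=29/240 ∈ [0, 7/48) → index 0
j=2: u_2=49/240 ∈ [1/6, 13/48) → index 2
j=3: u_3=23/80 ∈ [13/48, 1/3) → index 3
j=4: u_4=89/240 ∈ [1/3, 5/12) → index 4
j=5: u_5=109/240 ∈ [5/12, 13/24) → index 5
j=6: u_6=43/80 ∈ [5/12, 13/24) → index 5
j=7: u_7=149/240 ∈ [13/24, 5/8) → index 6
j=8: u_8=169/240 ∈ [5/8, 17/24) → index 7
j=9: u_9=63/80 ∈ [35/48, 19/24) → index 9
j=10: u_10=209/240 ∈ [19/24, 11/12) → index 10
j=11: u_11=229/240 ∈ [11/12, 1) → index 11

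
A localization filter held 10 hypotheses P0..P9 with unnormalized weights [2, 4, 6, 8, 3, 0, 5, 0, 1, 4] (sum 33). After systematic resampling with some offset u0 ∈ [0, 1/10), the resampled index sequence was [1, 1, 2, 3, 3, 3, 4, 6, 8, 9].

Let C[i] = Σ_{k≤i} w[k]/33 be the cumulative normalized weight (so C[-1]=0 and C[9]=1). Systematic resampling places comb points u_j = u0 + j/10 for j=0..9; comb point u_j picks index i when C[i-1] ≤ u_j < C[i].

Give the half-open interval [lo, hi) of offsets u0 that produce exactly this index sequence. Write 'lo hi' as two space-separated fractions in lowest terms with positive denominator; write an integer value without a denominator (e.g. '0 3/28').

7/110 13/165

C = [2/33, 2/11, 4/11, 20/33, 23/33, 23/33, 28/33, 28/33, 29/33, 1]
j=0 picked index 1: u0 ∈ [2/33, 2/11)
j=1 picked index 1: u0 ∈ [-13/330, 9/110)
j=2 picked index 2: u0 ∈ [-1/55, 9/55)
j=3 picked index 3: u0 ∈ [7/110, 101/330)
j=4 picked index 3: u0 ∈ [-2/55, 34/165)
j=5 picked index 3: u0 ∈ [-3/22, 7/66)
j=6 picked index 4: u0 ∈ [1/165, 16/165)
j=7 picked index 6: u0 ∈ [-1/330, 49/330)
j=8 picked index 8: u0 ∈ [8/165, 13/165)
j=9 picked index 9: u0 ∈ [-7/330, 1/10)
intersection: [7/110, 13/165)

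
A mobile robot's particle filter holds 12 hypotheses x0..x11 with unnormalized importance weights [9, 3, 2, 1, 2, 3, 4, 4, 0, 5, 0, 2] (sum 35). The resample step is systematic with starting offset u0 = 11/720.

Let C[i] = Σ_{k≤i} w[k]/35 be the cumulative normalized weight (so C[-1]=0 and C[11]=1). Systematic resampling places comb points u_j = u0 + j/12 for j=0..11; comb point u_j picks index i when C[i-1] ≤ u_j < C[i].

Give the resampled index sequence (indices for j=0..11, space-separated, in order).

0 0 0 1 2 4 5 6 6 7 9 9

C = [9/35, 12/35, 2/5, 3/7, 17/35, 4/7, 24/35, 4/5, 4/5, 33/35, 33/35, 1]
j=0: u_0=11/720 ∈ [0, 9/35) → index 0
j=1: u_1=71/720 ∈ [0, 9/35) → index 0
j=2: u_2=131/720 ∈ [0, 9/35) → index 0
j=3: u_3=191/720 ∈ [9/35, 12/35) → index 1
j=4: u_4=251/720 ∈ [12/35, 2/5) → index 2
j=5: u_5=311/720 ∈ [3/7, 17/35) → index 4
j=6: u_6=371/720 ∈ [17/35, 4/7) → index 5
j=7: u_7=431/720 ∈ [4/7, 24/35) → index 6
j=8: u_8=491/720 ∈ [4/7, 24/35) → index 6
j=9: u_9=551/720 ∈ [24/35, 4/5) → index 7
j=10: u_10=611/720 ∈ [4/5, 33/35) → index 9
j=11: u_11=671/720 ∈ [4/5, 33/35) → index 9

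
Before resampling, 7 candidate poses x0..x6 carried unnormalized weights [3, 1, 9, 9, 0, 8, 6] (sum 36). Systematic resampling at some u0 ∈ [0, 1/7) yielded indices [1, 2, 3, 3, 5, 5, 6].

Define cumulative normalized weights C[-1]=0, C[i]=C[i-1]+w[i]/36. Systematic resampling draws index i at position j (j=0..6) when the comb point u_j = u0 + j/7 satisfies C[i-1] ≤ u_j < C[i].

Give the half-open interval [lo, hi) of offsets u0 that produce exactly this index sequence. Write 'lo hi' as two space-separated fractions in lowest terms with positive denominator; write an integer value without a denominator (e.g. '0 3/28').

C = [1/12, 1/9, 13/36, 11/18, 11/18, 5/6, 1]
j=0 picked index 1: u0 ∈ [1/12, 1/9)
j=1 picked index 2: u0 ∈ [-2/63, 55/252)
j=2 picked index 3: u0 ∈ [19/252, 41/126)
j=3 picked index 3: u0 ∈ [-17/252, 23/126)
j=4 picked index 5: u0 ∈ [5/126, 11/42)
j=5 picked index 5: u0 ∈ [-13/126, 5/42)
j=6 picked index 6: u0 ∈ [-1/42, 1/7)
intersection: [1/12, 1/9)

1/12 1/9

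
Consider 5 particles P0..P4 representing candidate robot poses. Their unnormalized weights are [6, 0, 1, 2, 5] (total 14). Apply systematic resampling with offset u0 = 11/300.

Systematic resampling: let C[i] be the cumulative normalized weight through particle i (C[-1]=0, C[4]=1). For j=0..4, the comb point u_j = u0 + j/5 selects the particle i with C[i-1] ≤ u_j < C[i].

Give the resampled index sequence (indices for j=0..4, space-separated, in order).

0 0 2 3 4

C = [3/7, 3/7, 1/2, 9/14, 1]
j=0: u_0=11/300 ∈ [0, 3/7) → index 0
j=1: u_1=71/300 ∈ [0, 3/7) → index 0
j=2: u_2=131/300 ∈ [3/7, 1/2) → index 2
j=3: u_3=191/300 ∈ [1/2, 9/14) → index 3
j=4: u_4=251/300 ∈ [9/14, 1) → index 4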